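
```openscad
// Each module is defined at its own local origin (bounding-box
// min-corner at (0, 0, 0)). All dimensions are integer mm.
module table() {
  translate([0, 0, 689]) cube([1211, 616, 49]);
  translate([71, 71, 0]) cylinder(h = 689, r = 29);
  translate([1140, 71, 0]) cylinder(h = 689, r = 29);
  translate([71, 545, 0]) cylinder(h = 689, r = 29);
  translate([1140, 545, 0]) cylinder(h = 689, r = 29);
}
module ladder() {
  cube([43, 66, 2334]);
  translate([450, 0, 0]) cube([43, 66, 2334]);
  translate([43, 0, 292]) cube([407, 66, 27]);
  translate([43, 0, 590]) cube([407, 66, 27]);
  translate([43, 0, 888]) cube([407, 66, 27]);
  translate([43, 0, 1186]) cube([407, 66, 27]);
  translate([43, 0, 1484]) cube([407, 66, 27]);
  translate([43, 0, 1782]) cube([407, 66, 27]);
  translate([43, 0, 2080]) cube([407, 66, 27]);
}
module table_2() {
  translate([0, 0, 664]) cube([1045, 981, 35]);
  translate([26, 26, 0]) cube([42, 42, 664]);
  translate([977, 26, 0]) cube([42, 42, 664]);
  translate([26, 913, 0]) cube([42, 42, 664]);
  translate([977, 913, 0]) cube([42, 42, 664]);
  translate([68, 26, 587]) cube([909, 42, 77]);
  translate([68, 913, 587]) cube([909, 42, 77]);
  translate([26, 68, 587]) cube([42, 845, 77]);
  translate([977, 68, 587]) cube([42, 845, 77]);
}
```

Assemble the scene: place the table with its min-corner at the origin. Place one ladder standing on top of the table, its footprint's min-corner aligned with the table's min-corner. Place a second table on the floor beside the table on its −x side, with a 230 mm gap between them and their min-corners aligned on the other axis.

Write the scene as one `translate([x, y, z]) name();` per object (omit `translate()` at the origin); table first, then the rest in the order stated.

table();
translate([0, 0, 738]) ladder();
translate([-1275, 0, 0]) table_2();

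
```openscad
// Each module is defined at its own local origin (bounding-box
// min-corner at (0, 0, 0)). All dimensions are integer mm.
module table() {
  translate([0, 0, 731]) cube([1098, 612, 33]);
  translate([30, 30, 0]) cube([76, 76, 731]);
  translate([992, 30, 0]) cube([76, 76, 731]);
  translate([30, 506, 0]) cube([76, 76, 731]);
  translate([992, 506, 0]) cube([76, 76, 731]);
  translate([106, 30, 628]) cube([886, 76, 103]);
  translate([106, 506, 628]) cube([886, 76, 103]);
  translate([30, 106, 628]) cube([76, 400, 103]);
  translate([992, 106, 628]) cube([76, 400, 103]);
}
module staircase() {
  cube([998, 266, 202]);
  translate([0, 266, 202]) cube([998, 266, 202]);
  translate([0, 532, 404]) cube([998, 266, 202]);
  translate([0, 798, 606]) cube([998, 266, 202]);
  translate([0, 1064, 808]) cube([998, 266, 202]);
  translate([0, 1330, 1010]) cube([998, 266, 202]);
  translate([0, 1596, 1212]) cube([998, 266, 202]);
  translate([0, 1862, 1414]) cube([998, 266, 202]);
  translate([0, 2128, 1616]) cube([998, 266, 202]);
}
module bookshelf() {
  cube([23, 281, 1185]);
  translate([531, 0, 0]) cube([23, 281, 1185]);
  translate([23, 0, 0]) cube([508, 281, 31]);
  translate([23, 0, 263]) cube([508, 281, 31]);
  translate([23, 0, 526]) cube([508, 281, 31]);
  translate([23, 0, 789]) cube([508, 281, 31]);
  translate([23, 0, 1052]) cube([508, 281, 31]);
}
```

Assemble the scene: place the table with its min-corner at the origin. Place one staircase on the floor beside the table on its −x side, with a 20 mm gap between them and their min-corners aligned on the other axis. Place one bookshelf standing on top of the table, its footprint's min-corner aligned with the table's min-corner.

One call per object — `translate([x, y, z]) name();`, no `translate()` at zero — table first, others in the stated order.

table();
translate([-1018, 0, 0]) staircase();
translate([0, 0, 764]) bookshelf();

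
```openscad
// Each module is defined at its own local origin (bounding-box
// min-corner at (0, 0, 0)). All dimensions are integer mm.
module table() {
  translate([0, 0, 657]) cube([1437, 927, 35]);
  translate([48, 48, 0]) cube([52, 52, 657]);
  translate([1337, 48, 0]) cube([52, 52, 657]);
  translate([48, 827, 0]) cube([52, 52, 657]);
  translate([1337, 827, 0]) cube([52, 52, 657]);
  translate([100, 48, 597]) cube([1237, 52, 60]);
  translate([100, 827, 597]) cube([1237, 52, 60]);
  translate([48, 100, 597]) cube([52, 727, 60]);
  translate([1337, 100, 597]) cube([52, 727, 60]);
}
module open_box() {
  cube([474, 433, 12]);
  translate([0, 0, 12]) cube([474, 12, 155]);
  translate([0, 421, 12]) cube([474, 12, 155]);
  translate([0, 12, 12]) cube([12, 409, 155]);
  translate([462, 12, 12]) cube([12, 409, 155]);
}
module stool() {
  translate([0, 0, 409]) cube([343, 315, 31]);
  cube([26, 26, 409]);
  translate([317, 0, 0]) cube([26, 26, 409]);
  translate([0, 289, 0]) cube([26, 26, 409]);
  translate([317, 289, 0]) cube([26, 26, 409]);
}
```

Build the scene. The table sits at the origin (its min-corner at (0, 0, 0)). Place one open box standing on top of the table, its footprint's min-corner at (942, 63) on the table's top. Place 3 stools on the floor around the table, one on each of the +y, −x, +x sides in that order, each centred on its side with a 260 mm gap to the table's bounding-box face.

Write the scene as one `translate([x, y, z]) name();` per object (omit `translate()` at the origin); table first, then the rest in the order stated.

table();
translate([942, 63, 692]) open_box();
translate([547, 1187, 0]) stool();
translate([-603, 306, 0]) stool();
translate([1697, 306, 0]) stool();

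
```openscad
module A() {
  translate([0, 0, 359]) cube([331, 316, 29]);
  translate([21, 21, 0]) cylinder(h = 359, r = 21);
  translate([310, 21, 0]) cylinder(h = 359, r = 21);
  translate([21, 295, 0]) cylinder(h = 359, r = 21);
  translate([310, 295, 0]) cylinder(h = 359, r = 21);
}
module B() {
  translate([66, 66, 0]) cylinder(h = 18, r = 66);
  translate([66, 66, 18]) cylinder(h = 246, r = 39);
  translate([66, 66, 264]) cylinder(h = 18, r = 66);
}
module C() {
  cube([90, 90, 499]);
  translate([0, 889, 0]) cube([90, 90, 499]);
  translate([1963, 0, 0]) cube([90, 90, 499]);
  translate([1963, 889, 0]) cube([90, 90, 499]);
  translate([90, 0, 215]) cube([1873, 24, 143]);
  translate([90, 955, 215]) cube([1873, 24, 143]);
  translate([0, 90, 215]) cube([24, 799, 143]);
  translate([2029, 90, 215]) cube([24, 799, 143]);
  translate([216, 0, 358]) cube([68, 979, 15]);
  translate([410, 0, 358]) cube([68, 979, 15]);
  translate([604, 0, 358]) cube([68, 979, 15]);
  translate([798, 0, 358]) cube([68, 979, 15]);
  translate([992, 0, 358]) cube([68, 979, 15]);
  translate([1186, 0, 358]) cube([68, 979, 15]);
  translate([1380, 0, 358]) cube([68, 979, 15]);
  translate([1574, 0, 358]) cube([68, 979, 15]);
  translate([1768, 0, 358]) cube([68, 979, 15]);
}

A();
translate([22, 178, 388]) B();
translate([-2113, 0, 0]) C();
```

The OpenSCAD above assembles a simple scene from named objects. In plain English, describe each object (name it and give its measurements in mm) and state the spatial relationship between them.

A is a simple wooden stool: a rectangular seat 331 mm (x) by 316 mm (y), 29 mm thick, top face at z = 388 mm, on four round legs, each 42 mm in diameter. The legs rest on z = 0, each leg's axis is inset half a diameter from the nearest pair of seat edges (so the leg's bounding box is flush with the corner).

B is a spool: two coaxial disc flanges of radius 66 mm and thickness 18 mm, joined by a core cylinder of radius 39 mm and height 246 mm. The lower flange rests on z = 0 and the three cylinders share a vertical axis.

C is a bed frame 2053 mm long (x) by 979 mm wide (y). Four 90×90 mm corner posts, 499 mm tall, at the corners of the footprint. Four rails of 24 mm thickness and 143 mm height run between adjacent posts with their undersides at z = 215 mm, their outer faces flush with the outside of the frame (the two x-running rails run between the posts' inner faces; the two y-running rails run between the posts' inner faces). 9 slats, each 68 mm wide (x) and 15 mm thick, lie across the top of the two x-running rails, running the full 979 mm width of the frame in y; the slats are evenly spaced along x between the inner faces of the end posts with equal gaps (rounded down to the nearest mm) at the −x end and between each pair — any rounding remainder accumulates at the +x end.

The spool is on top of the stool. The bed frame is on the floor beside the stool on its −x side.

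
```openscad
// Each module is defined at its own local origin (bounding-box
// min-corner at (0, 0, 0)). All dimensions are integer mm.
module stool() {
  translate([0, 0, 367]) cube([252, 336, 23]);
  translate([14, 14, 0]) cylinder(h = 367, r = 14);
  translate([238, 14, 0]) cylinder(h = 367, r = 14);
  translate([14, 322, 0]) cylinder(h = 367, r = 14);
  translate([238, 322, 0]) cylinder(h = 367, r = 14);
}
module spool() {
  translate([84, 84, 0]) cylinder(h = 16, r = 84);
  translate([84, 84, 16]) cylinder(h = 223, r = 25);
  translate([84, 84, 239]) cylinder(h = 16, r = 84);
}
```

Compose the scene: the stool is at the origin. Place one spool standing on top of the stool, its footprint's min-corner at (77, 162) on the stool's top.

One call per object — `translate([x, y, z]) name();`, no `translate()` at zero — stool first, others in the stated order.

stool();
translate([77, 162, 390]) spool();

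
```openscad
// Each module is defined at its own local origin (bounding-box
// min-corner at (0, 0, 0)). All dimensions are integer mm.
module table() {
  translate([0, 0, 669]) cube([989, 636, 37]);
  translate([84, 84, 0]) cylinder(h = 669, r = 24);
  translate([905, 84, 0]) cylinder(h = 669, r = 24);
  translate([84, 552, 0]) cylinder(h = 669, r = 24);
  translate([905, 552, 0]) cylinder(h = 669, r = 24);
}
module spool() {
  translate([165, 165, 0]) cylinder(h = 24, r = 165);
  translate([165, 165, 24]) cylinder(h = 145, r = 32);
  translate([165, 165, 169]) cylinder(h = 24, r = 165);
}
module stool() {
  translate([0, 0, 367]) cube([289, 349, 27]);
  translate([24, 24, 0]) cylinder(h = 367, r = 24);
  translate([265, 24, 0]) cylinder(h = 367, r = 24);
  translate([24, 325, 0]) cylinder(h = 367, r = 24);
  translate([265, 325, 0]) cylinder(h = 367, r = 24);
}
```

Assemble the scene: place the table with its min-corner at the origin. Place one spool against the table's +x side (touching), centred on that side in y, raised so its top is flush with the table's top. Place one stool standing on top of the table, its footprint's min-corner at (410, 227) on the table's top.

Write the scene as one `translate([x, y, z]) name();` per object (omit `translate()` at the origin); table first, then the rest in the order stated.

table();
translate([989, 153, 513]) spool();
translate([410, 227, 706]) stool();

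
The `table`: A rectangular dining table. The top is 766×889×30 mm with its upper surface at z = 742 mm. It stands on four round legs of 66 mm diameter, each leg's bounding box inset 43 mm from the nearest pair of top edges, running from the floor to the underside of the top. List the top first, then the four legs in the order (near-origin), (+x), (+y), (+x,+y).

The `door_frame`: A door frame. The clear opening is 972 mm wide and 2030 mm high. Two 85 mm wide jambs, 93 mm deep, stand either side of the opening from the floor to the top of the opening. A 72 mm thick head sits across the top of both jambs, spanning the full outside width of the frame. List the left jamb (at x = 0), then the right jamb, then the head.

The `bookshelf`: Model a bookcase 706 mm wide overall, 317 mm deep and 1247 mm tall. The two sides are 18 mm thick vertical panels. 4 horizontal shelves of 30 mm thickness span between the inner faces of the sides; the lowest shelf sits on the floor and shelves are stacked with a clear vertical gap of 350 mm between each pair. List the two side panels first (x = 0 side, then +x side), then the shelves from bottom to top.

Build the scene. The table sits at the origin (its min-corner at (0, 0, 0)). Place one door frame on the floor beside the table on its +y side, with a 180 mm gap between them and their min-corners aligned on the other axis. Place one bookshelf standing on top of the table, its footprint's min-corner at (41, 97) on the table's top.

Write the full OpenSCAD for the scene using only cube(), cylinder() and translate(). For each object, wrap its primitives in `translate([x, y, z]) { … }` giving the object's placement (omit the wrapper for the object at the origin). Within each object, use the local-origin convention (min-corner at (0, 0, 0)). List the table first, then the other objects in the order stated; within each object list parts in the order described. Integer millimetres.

translate([0, 0, 712]) cube([766, 889, 30]);
translate([76, 76, 0]) cylinder(h = 712, r = 33);
translate([690, 76, 0]) cylinder(h = 712, r = 33);
translate([76, 813, 0]) cylinder(h = 712, r = 33);
translate([690, 813, 0]) cylinder(h = 712, r = 33);
translate([0, 1069, 0]) {
  cube([85, 93, 2030]);
  translate([1057, 0, 0]) cube([85, 93, 2030]);
  translate([0, 0, 2030]) cube([1142, 93, 72]);
}
translate([41, 97, 742]) {
  cube([18, 317, 1247]);
  translate([688, 0, 0]) cube([18, 317, 1247]);
  translate([18, 0, 0]) cube([670, 317, 30]);
  translate([18, 0, 380]) cube([670, 317, 30]);
  translate([18, 0, 760]) cube([670, 317, 30]);
  translate([18, 0, 1140]) cube([670, 317, 30]);
}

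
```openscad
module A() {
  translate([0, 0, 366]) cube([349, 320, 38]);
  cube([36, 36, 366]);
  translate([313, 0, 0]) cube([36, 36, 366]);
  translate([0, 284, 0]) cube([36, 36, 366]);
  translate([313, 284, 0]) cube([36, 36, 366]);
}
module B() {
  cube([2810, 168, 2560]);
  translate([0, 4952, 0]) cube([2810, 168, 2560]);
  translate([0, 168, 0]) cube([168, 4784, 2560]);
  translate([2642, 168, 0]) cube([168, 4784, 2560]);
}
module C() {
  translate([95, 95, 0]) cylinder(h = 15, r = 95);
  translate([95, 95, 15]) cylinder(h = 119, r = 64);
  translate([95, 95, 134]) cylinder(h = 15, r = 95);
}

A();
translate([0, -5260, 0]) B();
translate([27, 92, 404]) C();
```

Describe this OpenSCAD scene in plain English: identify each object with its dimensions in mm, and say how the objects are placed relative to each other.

A is a four-legged stool. The seat is a 349×320×38 mm slab whose top surface is at z = 404 mm; four square legs, each 36×36 mm in cross-section, run from the floor (z = 0) to the underside of the seat, each flush with a corner of the seat.

B is a box-shaped house frame (walls only): outside footprint 2810×5120 mm, wall height 2560 mm, wall thickness 168 mm. The two y-facing walls run the full x-width; the two x-facing walls fit between the inner faces of the y-facing walls.

C is a spool: two coaxial disc flanges of radius 95 mm and thickness 15 mm, joined by a core cylinder of radius 64 mm and height 119 mm. The lower flange rests on z = 0 and the three cylinders share a vertical axis.

The house frame is on the floor beside the stool on its −y side. The spool is on top of the stool.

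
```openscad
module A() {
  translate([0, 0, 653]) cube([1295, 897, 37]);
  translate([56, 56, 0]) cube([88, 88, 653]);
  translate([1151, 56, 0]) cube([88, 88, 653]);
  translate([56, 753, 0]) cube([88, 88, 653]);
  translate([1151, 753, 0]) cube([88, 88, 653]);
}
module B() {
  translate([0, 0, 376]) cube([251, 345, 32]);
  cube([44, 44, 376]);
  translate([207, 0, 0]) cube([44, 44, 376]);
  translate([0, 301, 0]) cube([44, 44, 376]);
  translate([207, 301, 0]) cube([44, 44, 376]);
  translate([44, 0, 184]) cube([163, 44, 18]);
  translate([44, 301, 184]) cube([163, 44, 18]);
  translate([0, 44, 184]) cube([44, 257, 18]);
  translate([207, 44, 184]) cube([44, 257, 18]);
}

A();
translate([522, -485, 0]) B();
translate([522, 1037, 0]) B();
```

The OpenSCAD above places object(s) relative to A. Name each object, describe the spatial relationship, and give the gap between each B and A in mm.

A is a table. B is a stool. Two stools sit around the table at the −y, +y sides. The gap between each stool and the table is 140 mm.

Each stool's nearest face is 140 mm from the table's bounding box.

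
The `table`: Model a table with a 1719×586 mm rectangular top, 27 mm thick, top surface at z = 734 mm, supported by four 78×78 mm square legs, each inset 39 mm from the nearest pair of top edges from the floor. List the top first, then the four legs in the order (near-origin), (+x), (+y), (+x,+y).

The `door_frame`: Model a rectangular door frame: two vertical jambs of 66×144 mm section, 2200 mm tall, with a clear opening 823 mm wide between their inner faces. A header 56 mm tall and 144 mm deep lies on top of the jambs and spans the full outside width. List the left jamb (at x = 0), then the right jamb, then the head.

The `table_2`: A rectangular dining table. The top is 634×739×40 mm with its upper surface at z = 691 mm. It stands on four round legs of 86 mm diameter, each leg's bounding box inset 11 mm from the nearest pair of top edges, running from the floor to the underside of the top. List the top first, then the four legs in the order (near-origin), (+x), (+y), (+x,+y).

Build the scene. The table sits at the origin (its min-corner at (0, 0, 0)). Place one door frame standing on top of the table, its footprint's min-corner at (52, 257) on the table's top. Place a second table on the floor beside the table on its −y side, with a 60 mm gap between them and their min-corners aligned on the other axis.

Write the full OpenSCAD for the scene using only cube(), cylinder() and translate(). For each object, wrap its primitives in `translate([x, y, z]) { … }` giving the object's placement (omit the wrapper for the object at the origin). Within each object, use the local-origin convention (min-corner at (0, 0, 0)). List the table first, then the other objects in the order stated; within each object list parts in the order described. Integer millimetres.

translate([0, 0, 707]) cube([1719, 586, 27]);
translate([39, 39, 0]) cube([78, 78, 707]);
translate([1602, 39, 0]) cube([78, 78, 707]);
translate([39, 469, 0]) cube([78, 78, 707]);
translate([1602, 469, 0]) cube([78, 78, 707]);
translate([52, 257, 734]) {
  cube([66, 144, 2200]);
  translate([889, 0, 0]) cube([66, 144, 2200]);
  translate([0, 0, 2200]) cube([955, 144, 56]);
}
translate([0, -799, 0]) {
  translate([0, 0, 651]) cube([634, 739, 40]);
  translate([54, 54, 0]) cylinder(h = 651, r = 43);
  translate([580, 54, 0]) cylinder(h = 651, r = 43);
  translate([54, 685, 0]) cylinder(h = 651, r = 43);
  translate([580, 685, 0]) cylinder(h = 651, r = 43);
}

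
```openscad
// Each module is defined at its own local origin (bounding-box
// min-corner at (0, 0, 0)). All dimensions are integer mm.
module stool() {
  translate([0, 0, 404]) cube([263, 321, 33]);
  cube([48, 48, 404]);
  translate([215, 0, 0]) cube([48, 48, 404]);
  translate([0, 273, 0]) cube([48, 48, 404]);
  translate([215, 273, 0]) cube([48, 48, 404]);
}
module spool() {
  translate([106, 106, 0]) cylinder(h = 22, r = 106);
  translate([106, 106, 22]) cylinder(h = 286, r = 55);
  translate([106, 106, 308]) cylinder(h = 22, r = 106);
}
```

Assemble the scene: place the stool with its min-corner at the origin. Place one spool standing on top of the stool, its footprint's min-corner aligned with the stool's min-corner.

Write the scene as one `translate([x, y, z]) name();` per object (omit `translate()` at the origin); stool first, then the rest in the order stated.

stool();
translate([0, 0, 437]) spool();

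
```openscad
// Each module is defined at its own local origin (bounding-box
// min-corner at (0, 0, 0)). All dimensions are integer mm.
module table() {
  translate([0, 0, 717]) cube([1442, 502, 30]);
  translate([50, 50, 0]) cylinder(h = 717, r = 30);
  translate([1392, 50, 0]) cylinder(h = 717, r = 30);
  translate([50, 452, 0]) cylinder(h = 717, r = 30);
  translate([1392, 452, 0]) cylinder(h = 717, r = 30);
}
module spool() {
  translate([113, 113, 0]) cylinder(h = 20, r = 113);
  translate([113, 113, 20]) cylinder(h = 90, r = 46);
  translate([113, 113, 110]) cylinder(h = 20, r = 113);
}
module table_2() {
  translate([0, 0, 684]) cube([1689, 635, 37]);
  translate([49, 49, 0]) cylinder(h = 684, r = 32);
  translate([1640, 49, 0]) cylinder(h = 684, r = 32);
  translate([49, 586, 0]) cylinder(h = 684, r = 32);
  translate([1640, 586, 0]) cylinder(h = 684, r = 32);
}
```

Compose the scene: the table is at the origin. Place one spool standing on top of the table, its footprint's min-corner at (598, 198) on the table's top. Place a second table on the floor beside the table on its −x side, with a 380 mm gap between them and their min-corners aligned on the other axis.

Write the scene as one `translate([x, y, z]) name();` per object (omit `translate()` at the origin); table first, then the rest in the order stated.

table();
translate([598, 198, 747]) spool();
translate([-2069, 0, 0]) table_2();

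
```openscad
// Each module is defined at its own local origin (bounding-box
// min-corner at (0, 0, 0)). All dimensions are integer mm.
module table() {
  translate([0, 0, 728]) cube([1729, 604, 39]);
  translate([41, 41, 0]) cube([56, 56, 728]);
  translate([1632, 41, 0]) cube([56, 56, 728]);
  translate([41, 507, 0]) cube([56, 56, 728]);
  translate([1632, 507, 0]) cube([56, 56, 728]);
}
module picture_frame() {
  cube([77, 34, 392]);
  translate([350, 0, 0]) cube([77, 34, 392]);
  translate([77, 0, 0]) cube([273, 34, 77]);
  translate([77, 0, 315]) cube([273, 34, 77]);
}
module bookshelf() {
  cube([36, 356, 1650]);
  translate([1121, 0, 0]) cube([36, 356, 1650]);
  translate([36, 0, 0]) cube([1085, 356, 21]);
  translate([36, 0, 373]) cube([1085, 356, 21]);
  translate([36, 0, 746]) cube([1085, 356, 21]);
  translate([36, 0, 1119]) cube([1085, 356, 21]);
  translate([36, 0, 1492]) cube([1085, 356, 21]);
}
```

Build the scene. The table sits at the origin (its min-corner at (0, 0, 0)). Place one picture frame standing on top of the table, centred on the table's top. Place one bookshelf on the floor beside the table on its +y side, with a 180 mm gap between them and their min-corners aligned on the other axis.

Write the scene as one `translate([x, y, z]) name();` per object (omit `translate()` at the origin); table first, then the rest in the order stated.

table();
translate([651, 285, 767]) picture_frame();
translate([0, 784, 0]) bookshelf();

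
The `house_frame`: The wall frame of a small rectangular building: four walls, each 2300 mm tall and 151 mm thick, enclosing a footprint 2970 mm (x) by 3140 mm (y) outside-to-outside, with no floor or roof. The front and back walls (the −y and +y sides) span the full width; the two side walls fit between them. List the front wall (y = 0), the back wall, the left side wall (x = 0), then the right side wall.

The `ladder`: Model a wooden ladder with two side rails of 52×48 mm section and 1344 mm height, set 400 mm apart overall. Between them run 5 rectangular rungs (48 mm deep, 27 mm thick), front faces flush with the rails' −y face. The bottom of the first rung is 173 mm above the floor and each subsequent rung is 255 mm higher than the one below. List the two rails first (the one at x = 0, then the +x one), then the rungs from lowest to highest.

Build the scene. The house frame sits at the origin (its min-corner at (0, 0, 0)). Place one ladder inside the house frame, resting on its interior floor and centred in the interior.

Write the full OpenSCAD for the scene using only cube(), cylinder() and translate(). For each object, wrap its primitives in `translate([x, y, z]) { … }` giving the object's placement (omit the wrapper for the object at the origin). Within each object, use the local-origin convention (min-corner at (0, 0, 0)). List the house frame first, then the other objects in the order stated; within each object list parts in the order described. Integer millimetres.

cube([2970, 151, 2300]);
translate([0, 2989, 0]) cube([2970, 151, 2300]);
translate([0, 151, 0]) cube([151, 2838, 2300]);
translate([2819, 151, 0]) cube([151, 2838, 2300]);
translate([1285, 1546, 0]) {
  cube([52, 48, 1344]);
  translate([348, 0, 0]) cube([52, 48, 1344]);
  translate([52, 0, 173]) cube([296, 48, 27]);
  translate([52, 0, 428]) cube([296, 48, 27]);
  translate([52, 0, 683]) cube([296, 48, 27]);
  translate([52, 0, 938]) cube([296, 48, 27]);
  translate([52, 0, 1193]) cube([296, 48, 27]);
}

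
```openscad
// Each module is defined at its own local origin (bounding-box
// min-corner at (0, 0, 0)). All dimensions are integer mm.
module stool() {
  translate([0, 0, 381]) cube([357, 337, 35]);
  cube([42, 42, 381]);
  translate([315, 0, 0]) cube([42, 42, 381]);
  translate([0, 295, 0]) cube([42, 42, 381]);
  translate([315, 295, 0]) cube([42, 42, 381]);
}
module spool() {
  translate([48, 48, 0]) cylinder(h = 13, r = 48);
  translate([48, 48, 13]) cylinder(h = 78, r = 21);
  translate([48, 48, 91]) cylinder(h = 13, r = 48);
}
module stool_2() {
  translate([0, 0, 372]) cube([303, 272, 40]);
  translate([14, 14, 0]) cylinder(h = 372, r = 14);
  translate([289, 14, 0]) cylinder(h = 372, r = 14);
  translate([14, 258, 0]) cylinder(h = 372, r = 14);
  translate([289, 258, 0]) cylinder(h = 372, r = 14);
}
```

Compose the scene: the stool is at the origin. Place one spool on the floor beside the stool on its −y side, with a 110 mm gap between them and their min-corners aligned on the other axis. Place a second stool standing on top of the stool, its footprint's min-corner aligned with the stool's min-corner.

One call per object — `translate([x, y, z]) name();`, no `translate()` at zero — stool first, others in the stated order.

stool();
translate([0, -206, 0]) spool();
translate([0, 0, 416]) stool_2();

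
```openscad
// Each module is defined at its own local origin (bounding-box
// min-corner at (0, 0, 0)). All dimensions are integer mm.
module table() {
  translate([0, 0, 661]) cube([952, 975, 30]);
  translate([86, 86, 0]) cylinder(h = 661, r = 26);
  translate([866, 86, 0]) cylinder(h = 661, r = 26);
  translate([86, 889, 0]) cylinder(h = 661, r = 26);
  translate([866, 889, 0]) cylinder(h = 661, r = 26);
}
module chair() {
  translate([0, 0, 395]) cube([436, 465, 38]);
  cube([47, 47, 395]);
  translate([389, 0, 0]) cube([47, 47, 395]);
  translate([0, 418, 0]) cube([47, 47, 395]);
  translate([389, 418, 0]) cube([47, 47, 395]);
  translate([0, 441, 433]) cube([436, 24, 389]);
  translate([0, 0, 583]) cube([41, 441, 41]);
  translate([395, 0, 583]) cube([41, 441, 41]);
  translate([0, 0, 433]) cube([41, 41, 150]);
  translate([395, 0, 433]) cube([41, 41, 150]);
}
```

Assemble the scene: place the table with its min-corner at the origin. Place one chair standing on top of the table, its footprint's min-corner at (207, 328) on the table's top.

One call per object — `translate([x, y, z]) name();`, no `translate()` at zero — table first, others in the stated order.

table();
translate([207, 328, 691]) chair();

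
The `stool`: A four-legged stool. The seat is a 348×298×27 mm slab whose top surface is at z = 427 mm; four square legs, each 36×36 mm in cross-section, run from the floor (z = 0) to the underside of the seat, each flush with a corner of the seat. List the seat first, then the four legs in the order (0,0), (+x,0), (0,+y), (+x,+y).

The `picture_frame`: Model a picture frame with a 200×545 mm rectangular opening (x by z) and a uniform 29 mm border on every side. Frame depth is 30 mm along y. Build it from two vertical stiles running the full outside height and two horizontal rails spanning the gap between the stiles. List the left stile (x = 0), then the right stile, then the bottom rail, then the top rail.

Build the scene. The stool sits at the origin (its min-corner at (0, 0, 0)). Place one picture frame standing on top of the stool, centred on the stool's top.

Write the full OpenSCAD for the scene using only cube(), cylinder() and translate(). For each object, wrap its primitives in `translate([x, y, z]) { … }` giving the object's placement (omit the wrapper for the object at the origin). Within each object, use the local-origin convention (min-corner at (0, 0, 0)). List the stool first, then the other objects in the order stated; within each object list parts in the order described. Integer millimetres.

translate([0, 0, 400]) cube([348, 298, 27]);
cube([36, 36, 400]);
translate([312, 0, 0]) cube([36, 36, 400]);
translate([0, 262, 0]) cube([36, 36, 400]);
translate([312, 262, 0]) cube([36, 36, 400]);
translate([45, 134, 427]) {
  cube([29, 30, 603]);
  translate([229, 0, 0]) cube([29, 30, 603]);
  translate([29, 0, 0]) cube([200, 30, 29]);
  translate([29, 0, 574]) cube([200, 30, 29]);
}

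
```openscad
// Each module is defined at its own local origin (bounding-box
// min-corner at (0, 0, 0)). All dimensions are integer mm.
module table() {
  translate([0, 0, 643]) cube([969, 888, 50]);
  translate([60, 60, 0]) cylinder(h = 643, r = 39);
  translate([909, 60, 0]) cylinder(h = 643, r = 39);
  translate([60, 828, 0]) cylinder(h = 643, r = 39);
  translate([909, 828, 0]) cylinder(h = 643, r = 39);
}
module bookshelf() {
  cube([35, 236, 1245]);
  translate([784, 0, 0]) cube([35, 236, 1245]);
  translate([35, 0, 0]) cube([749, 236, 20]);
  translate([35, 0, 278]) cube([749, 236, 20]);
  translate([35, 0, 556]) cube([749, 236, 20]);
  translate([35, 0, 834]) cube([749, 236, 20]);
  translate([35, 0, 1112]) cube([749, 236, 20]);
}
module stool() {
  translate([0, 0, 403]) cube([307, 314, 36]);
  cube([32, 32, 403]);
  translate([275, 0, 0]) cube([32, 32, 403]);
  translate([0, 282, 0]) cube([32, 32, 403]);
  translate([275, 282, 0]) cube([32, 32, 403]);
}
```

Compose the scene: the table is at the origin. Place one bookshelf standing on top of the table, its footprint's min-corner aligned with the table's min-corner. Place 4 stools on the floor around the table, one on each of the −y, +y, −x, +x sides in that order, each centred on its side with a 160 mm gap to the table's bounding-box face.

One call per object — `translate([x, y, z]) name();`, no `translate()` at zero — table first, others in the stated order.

table();
translate([0, 0, 693]) bookshelf();
translate([331, -474, 0]) stool();
translate([331, 1048, 0]) stool();
translate([-467, 287, 0]) stool();
translate([1129, 287, 0]) stool();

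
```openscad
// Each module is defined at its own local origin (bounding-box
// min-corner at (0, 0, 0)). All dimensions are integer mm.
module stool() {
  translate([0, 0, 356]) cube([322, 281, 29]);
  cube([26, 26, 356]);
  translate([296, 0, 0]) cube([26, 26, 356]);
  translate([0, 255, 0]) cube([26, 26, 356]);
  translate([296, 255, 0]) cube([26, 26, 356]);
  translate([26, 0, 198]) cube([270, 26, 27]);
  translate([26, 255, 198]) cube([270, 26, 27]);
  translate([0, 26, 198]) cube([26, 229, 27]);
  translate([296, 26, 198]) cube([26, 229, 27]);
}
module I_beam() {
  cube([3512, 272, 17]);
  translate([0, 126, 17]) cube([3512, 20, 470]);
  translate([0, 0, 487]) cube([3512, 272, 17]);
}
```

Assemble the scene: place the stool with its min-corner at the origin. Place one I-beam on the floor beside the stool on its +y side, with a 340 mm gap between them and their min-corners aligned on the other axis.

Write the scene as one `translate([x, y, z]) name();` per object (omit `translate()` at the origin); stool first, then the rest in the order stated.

stool();
translate([0, 621, 0]) I_beam();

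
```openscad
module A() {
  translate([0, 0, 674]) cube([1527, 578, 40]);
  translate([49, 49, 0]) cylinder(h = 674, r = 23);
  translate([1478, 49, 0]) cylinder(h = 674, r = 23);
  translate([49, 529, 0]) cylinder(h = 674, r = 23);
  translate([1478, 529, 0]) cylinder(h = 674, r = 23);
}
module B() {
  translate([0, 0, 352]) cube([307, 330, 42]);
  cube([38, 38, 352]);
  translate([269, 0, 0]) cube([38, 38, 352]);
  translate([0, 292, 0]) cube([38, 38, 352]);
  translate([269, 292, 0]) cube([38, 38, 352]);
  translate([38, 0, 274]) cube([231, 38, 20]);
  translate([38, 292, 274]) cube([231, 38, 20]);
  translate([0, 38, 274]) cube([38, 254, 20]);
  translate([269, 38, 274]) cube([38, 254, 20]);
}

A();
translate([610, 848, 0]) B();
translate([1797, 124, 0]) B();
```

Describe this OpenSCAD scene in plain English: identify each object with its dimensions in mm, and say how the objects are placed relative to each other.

A is a rectangular dining table. The top is 1527×578×40 mm with its upper surface at z = 714 mm. It stands on four round legs of 46 mm diameter, each leg's bounding box inset 26 mm from the nearest pair of top edges, running from the floor to the underside of the top.

B is a simple wooden stool: a rectangular seat 307 mm (x) by 330 mm (y), 42 mm thick, top face at z = 394 mm, on four square legs, each 38×38 mm in cross-section. The legs rest on z = 0, each flush with a corner of the seat. Four stretchers, 38 mm wide and 20 mm tall, connect adjacent legs with their undersides at z = 274 mm, each running between the inner faces of the legs it joins and aligned with the legs' outer faces on the other axis.

Two stools sit around the table at the +y, +x sides.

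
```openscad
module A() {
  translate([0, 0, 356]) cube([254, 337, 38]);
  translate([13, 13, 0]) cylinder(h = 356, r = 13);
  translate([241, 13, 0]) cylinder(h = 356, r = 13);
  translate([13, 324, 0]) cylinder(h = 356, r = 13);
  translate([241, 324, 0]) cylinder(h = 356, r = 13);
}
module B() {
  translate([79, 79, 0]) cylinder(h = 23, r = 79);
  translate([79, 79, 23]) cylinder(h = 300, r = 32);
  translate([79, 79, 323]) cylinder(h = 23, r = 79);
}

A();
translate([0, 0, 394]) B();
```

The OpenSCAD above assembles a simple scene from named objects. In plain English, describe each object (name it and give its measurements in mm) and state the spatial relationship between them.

A is a four-legged stool. The seat is 254×337 mm, 38 mm thick, top at z = 394 mm. It stands on four round legs, each 26 mm in diameter, from z = 0 to the seat underside, each leg's axis is inset half a diameter from the nearest pair of seat edges (so the leg's bounding box is flush with the corner).

B is a spool: two coaxial disc flanges of radius 79 mm and thickness 23 mm, joined by a core cylinder of radius 32 mm and height 300 mm. The lower flange rests on z = 0 and the three cylinders share a vertical axis.

The spool is on top of the stool.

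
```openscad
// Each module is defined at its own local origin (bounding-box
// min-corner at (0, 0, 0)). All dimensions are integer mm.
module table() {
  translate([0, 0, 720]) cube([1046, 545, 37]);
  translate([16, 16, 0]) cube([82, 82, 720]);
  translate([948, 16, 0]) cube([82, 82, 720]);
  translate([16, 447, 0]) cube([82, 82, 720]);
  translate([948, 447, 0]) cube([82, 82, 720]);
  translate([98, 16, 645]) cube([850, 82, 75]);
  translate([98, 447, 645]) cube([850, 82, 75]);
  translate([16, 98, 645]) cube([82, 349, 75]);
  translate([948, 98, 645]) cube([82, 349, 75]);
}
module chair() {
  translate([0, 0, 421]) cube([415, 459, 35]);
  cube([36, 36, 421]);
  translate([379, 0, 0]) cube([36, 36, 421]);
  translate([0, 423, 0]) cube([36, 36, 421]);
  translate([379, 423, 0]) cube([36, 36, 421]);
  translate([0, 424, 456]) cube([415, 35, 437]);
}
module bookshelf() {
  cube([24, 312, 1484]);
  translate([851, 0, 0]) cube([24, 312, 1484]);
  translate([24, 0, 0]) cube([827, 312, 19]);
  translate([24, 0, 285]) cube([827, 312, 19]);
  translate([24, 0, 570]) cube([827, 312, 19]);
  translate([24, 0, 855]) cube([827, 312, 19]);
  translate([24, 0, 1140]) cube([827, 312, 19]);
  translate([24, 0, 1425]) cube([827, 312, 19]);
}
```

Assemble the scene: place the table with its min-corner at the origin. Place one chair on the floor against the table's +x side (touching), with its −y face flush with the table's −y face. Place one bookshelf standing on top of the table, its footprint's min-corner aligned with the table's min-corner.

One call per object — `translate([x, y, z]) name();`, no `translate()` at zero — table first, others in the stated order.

table();
translate([1046, 0, 0]) chair();
translate([0, 0, 757]) bookshelf();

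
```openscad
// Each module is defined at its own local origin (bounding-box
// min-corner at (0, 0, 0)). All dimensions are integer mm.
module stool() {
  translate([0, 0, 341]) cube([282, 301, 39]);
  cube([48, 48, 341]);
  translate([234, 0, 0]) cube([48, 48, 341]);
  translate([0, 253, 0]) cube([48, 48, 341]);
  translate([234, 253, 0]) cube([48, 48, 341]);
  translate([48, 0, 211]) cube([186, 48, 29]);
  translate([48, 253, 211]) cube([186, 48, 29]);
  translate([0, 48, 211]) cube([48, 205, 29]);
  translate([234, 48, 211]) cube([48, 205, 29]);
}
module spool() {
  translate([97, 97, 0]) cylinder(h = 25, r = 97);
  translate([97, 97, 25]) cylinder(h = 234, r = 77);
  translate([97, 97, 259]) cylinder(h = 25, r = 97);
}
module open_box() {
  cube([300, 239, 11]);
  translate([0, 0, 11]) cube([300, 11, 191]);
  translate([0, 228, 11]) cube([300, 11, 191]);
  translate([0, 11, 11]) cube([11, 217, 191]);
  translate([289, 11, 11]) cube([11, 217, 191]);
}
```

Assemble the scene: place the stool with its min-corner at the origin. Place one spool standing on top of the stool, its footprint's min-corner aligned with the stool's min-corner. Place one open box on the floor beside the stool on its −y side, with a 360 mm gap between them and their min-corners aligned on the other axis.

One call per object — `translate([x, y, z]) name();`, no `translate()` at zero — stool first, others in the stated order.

stool();
translate([0, 0, 380]) spool();
translate([0, -599, 0]) open_box();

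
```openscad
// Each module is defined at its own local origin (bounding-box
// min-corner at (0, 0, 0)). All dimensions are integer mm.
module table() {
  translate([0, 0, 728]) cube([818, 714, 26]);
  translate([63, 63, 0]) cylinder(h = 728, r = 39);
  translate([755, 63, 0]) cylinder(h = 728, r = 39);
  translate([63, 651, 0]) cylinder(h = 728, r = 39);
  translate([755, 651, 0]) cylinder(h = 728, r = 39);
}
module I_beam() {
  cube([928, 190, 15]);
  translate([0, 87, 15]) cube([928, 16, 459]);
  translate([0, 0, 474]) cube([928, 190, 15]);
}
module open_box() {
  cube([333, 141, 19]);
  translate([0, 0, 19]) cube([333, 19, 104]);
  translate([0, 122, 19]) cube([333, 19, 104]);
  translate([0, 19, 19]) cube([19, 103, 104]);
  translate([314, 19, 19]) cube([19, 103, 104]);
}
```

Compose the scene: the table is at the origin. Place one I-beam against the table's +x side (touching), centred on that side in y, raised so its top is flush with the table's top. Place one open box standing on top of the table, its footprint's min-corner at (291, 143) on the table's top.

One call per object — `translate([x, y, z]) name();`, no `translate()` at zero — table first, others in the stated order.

table();
translate([818, 262, 265]) I_beam();
translate([291, 143, 754]) open_box();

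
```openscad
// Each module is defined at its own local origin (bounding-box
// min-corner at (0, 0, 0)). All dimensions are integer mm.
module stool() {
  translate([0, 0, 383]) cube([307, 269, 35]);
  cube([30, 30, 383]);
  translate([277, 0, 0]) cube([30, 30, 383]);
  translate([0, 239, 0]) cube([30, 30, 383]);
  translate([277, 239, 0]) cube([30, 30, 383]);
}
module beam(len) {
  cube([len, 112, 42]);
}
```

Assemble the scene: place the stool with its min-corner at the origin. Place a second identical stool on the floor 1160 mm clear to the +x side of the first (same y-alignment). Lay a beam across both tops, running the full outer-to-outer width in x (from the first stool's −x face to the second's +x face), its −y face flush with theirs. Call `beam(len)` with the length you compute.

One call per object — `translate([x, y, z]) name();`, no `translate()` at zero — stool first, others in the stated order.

stool();
translate([1467, 0, 0]) stool();
translate([0, 0, 418]) beam(1774);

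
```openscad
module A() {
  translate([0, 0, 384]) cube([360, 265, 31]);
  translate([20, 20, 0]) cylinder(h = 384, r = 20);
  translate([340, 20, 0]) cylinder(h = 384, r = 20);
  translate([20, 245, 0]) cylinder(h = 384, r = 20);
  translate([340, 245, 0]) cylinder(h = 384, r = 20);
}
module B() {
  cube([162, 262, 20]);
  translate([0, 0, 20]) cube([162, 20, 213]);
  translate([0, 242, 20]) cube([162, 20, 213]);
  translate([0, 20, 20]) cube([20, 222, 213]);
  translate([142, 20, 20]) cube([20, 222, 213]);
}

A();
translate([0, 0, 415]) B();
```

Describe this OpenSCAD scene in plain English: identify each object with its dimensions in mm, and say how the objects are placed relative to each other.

A is a four-legged stool. The seat is 360×265 mm, 31 mm thick, top at z = 415 mm. It stands on four round legs, each 40 mm in diameter, from z = 0 to the seat underside, each leg's axis is inset half a diameter from the nearest pair of seat edges (so the leg's bounding box is flush with the corner).

B is an open-topped rectangular box: outside dimensions 162×262×233 mm, with a uniform wall and base thickness of 20 mm. The base is a full 162×262 slab on the floor; four walls sit on top of the base. The front and back walls (the −y and +y sides) span the full width; the two side walls fit between them.

The open box is on top of the stool.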